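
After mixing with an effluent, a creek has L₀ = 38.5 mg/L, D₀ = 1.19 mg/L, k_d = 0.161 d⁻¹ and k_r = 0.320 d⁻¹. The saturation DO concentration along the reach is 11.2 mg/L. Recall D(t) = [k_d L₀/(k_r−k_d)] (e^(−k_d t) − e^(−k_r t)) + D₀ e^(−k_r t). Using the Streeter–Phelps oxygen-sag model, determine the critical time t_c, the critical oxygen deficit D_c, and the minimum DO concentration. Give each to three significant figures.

t_c ≈ 4.13 d; D_c ≈ 9.97 mg/L; min DO ≈ 1.23 mg/L

With k_r/k_d = 1.988 and 1 − D₀(k_r−k_d)/(k_d L₀) = 0.9695,
t_c = ln(1.988 × 0.9695) / (0.320 − 0.161) = ln(1.927) / 0.1590 = 0.6559/0.1590 = 4.125 d.
L(t_c) = L₀ e^(−k_d t_c) = 38.5 × 0.5147 = 19.82 mg/L, and at the critical point k_r D_c = k_d L, so D_c = (0.161/0.320) × 19.82 = 9.970 mg/L.
Minimum DO = C_s − D_c = 11.2 − 9.970 = 1.230 mg/L.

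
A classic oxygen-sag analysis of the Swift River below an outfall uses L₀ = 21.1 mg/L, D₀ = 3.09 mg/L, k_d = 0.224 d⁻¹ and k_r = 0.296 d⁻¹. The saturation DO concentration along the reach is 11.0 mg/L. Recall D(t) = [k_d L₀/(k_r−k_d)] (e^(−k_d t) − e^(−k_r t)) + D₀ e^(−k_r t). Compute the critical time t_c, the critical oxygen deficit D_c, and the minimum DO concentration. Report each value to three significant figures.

t_c = [1/(k_r−k_d)] ln[(k_r/k_d)(1 − D₀(k_r−k_d)/(k_d L₀))]
= [1/(0.296−0.224)] ln[(0.296/0.224)(1 − 3.09×0.07200/(0.224×21.1))]
= (1/0.07200) ln[1.321 × 0.9529] = 13.89 × ln(1.259) = 13.89 × 0.2305 = 3.201 d.
D_c = (k_d/k_r) L₀ e^(−k_d t_c) = (0.224/0.296) × 21.1 × e^(−0.224×3.201) = 0.7568 × 21.1 × 0.4882 = 7.795 mg/L.
Minimum DO = C_s − D_c = 11.0 − 7.795 = 3.205 mg/L.

t_c ≈ 3.20 d; D_c ≈ 7.79 mg/L; min DO ≈ 3.21 mg/L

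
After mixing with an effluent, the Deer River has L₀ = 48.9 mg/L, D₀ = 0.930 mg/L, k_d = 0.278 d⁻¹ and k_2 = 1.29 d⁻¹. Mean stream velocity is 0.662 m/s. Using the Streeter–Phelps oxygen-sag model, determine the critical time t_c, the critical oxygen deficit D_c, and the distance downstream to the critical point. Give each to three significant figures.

t_c ≈ 1.45 d; D_c ≈ 7.05 mg/L; x_c ≈ 82.7 km

At the critical point dD/dt = 0, so k_d L₀ e^(−k_d t) = k_2 D. Substituting D(t) from the Streeter–Phelps equation and solving for t gives
t_c = ln[(k_2/k_d)(1 − D₀(k_2−k_d)/(k_d L₀))] / (k_2−k_d).
Here k_2−k_d = 1.012 d⁻¹ and 1 − D₀(k_2−k_d)/(k_d L₀) = 1 − 0.930×1.012/(0.278×48.9) = 0.9308, so
t_c = ln(4.640 × 0.9308) / 1.012 = 1.463 / 1.012 = 1.446 d.
D_c = (k_d/k_2) L₀ e^(−k_d t_c) = (0.278/1.29) × 48.9 × e^(−0.278×1.446) = 0.2155 × 48.9 × 0.6690 = 7.051 mg/L.
x_c = v t_c = 0.662 m/s × 1.446 d × 86400 s/d = 82690 m ≈ 82.7 km.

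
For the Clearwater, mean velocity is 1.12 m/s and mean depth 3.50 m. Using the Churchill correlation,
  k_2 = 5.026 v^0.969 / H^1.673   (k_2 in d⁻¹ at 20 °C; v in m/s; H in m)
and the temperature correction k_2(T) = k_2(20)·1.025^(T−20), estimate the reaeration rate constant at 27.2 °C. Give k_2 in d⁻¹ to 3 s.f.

k_2(20) = 5.026 × 1.12^0.969 / 3.50^1.673 = 5.026 × 1.116 / 8.133 = 0.6897 d⁻¹.
k_2(27.2) = 0.6897 × 1.025^(27.2−20) = 0.6897 × 1.195 = 0.8239 d⁻¹.

k_2 ≈ 0.824 d⁻¹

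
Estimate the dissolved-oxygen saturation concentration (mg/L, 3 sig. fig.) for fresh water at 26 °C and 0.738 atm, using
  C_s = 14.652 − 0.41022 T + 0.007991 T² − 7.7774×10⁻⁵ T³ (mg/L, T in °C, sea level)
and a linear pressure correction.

At sea level: C_s = 14.652 − 0.41022×26 + 0.007991×26² − 7.7774×10⁻⁵×26³ = 8.021 mg/L.
Pressure correction: C_s' = 8.021 × 0.738 = 5.920 mg/L.

C_s ≈ 5.92 mg/L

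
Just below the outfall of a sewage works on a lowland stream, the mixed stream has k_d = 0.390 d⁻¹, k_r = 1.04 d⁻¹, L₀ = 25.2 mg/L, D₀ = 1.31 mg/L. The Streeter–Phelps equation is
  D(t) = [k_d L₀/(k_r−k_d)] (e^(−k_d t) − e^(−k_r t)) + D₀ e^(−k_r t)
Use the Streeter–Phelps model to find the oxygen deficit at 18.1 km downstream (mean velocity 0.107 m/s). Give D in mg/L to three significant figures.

D ≈ 5.24 mg/L

Travel time t = x/v = 18.1 km / (0.107 m/s) = 18100 m / 0.107 m/s = 169200 s = 1.958 d.
k_d L₀/(k_r−k_d) = 0.390×25.2/(1.04−0.390) = 9.828/0.6500 = 15.12 mg/L.
e^(−k_d t) = e^(−0.390×1.958) = 0.4660; e^(−k_r t) = e^(−1.04×1.958) = 0.1305.
D = 15.12 × (0.4660 − 0.1305) + 1.31 × 0.1305 = 5.072 + 0.1710 = 5.243 mg/L.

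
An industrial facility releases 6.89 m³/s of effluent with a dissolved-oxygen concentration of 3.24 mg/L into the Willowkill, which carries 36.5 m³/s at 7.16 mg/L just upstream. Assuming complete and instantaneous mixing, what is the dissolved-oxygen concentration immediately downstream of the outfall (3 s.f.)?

6.54 mg/L

Flow-weighted mixing: C = (Q_r C_r + Q_w C_w)/(Q_r + Q_w)
= (36.5×7.16 + 6.89×3.24)/(36.5 + 6.89) = 283.7/43.39 = 6.538 mg/L.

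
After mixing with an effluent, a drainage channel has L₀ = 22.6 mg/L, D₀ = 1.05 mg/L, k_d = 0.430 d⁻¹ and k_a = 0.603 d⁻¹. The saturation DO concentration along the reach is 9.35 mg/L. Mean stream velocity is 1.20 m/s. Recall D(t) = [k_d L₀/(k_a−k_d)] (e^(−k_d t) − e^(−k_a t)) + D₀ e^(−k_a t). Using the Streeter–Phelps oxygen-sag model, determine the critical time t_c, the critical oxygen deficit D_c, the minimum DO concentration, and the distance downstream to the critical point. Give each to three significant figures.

t_c ≈ 1.85 d; D_c ≈ 7.29 mg/L; min DO ≈ 2.06 mg/L; x_c ≈ 191 km

With k_a/k_d = 1.402 and 1 − D₀(k_a−k_d)/(k_d L₀) = 0.9813,
t_c = ln(1.402 × 0.9813) / (0.603 − 0.430) = ln(1.376) / 0.1730 = 0.3193/0.1730 = 1.845 d.
D_c = (k_d/k_a) L₀ e^(−k_d t_c) = (0.430/0.603) × 22.6 × e^(−0.430×1.845) = 0.7131 × 22.6 × 0.4522 = 7.288 mg/L.
Minimum DO = C_s − D_c = 9.35 − 7.288 = 2.062 mg/L.
x_c = v t_c = 1.20 m/s × 1.845 d × 86400 s/d = 191300 m ≈ 191 km.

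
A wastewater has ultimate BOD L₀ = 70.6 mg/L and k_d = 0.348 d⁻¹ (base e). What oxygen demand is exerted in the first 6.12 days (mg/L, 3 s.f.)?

y ≈ 62.2 mg/L

y_t = L₀(1 − e^(−k_d t)) = 70.6 × (1 − e^(−0.348×6.12))
= 70.6 × (1 − 0.1189) = 70.6 × 0.8811 = 62.21 mg/L.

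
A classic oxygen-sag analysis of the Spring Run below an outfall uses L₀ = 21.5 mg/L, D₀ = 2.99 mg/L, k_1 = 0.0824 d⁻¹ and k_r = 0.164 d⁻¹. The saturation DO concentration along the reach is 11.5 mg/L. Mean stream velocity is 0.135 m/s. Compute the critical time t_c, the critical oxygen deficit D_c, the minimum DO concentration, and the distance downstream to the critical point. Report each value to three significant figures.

t_c ≈ 6.62 d; D_c ≈ 6.26 mg/L; min DO ≈ 5.24 mg/L; x_c ≈ 77.2 km

With k_r/k_1 = 1.990 and 1 − D₀(k_r−k_1)/(k_1 L₀) = 0.8623,
t_c = ln(1.990 × 0.8623) / (0.164 − 0.0824) = ln(1.716) / 0.08160 = 0.5401/0.08160 = 6.619 d.
L(t_c) = L₀ e^(−k_1 t_c) = 21.5 × 0.5796 = 12.46 mg/L, and at the critical point k_r D_c = k_1 L, so D_c = (0.0824/0.164) × 12.46 = 6.261 mg/L.
Minimum DO = C_s − D_c = 11.5 − 6.261 = 5.239 mg/L.
x_c = v t_c = 0.135 m/s × 6.619 d × 86400 s/d = 77200 m ≈ 77.2 km.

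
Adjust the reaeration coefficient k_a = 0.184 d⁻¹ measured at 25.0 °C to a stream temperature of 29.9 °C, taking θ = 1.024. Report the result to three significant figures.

k_a(T₂) = k_a(T₁) · θ^(T₂−T₁) = 0.184 × 1.024^(29.9−25.0)
= 0.184 × 1.024^4.90 = 0.184 × 1.123 = 0.2067 d⁻¹.

k_a ≈ 0.207 d⁻¹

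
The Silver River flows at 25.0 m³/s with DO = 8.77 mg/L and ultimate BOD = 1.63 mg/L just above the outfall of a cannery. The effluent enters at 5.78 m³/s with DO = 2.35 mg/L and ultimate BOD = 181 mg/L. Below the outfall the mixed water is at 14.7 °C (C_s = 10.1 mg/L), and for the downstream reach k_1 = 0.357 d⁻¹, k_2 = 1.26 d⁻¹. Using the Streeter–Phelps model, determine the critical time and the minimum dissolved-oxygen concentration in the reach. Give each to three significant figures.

t_c ≈ 1.17 d; minimum DO ≈ 3.52 mg/L

Mixed DO = (25.0×8.77 + 5.78×2.35)/(25.0+5.78) = 232.8/30.78 = 7.564 mg/L.
Mixed L₀ = (25.0×1.63 + 5.78×181)/(30.78) = 1087/30.78 = 35.31 mg/L.
Initial deficit D₀ = C_s − DO₀ = 10.1 − 7.564 = 2.536 mg/L.
t_c = (1/0.9030) ln[(1.26/0.357)(1 − 2.536×0.9030/(0.357×35.31))] = 1.107 × ln(2.888) = 1.175 d.
D_c = (0.357/1.26) × 35.31 × e^(−0.357×1.175) = 0.2833 × 35.31 × 0.6575 = 6.578 mg/L.
Minimum DO = 10.1 − 6.578 = 3.522 mg/L.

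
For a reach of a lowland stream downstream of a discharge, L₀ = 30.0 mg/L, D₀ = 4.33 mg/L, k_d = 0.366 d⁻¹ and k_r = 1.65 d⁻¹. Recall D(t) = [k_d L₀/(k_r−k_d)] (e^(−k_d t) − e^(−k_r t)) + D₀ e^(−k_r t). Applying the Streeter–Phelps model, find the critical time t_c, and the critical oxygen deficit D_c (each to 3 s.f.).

t_c ≈ 0.623 d; D_c ≈ 5.30 mg/L

t_c = [1/(k_r−k_d)] ln[(k_r/k_d)(1 − D₀(k_r−k_d)/(k_d L₀))]
= [1/(1.65−0.366)] ln[(1.65/0.366)(1 − 4.33×1.284/(0.366×30.0))]
= (1/1.284) ln[4.508 × 0.4937] = 0.7788 × ln(2.225) = 0.7788 × 0.8000 = 0.6230 d.
D_c = (k_d/k_r) L₀ e^(−k_d t_c) = (0.366/1.65) × 30.0 × e^(−0.366×0.6230) = 0.2218 × 30.0 × 0.7961 = 5.298 mg/L.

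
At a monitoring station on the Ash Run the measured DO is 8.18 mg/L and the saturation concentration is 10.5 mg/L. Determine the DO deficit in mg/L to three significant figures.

D = C_s − C = 10.5 − 8.18 = 2.32 mg/L.

D ≈ 2.32 mg/L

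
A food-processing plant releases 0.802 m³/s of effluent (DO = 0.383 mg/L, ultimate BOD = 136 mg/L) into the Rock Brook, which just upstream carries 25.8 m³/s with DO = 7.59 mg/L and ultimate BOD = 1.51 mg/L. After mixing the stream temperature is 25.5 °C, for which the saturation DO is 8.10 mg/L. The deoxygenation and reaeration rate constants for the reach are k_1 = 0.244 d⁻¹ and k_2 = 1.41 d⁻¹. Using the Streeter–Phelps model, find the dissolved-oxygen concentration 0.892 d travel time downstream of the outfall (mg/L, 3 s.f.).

Mixed DO = (25.8×7.59 + 0.802×0.383)/(25.8+0.802) = 196.1/26.60 = 7.373 mg/L.
Mixed L₀ = (25.8×1.51 + 0.802×136)/(26.60) = 148.0/26.60 = 5.565 mg/L.
Initial deficit D₀ = C_s − DO₀ = 8.10 − 7.373 = 0.7273 mg/L.
D(0.892) = [0.244×5.565/(1.41−0.244)](e^(−0.244×0.892) − e^(−1.41×0.892)) + 0.7273 e^(−1.41×0.892)
= 1.164 × (0.8044 − 0.2843) + 0.7273 × 0.2843 = 0.8124 mg/L.
DO = 8.10 − 0.8124 = 7.288 mg/L.

DO ≈ 7.29 mg/L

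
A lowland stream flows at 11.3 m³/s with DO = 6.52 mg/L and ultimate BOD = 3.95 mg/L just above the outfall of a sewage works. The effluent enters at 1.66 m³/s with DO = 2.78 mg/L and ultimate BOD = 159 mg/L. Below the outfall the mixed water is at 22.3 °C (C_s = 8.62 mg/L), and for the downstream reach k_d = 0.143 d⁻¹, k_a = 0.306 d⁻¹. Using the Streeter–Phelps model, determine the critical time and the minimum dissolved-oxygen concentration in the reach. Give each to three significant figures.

Mixed DO = (11.3×6.52 + 1.66×2.78)/(11.3+1.66) = 78.29/12.96 = 6.041 mg/L.
Mixed L₀ = (11.3×3.95 + 1.66×159)/(12.96) = 308.6/12.96 = 23.81 mg/L.
Initial deficit D₀ = C_s − DO₀ = 8.62 − 6.041 = 2.579 mg/L.
t_c = (1/0.1630) ln[(0.306/0.143)(1 − 2.579×0.1630/(0.143×23.81))] = 6.135 × ln(1.876) = 3.859 d.
D_c = (0.143/0.306) × 23.81 × e^(−0.143×3.859) = 0.4673 × 23.81 × 0.5759 = 6.408 mg/L.
Minimum DO = 8.62 − 6.408 = 2.212 mg/L.

t_c ≈ 3.86 d; minimum DO ≈ 2.21 mg/L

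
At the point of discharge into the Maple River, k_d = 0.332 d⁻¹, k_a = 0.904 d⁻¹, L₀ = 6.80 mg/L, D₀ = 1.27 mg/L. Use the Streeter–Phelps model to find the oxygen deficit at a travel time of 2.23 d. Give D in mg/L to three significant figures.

D ≈ 1.53 mg/L

k_d L₀/(k_a−k_d) = 0.332×6.80/(0.904−0.332) = 2.258/0.5720 = 3.947 mg/L.
e^(−k_d t) = e^(−0.332×2.230) = 0.4769; e^(−k_a t) = e^(−0.904×2.230) = 0.1332.
D = 3.947 × (0.4769 − 0.1332) + 1.27 × 0.1332 = 1.357 + 0.1692 = 1.526 mg/L.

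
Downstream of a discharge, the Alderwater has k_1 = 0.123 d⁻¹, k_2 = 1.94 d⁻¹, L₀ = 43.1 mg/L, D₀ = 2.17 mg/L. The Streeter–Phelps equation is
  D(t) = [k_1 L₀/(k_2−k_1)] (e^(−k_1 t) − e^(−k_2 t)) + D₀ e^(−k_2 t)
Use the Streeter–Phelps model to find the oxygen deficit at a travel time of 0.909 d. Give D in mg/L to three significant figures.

k_1 L₀/(k_2−k_1) = 0.123×43.1/(1.94−0.123) = 5.301/1.817 = 2.918 mg/L.
e^(−k_1 t) = e^(−0.123×0.9090) = 0.8942; e^(−k_2 t) = e^(−1.94×0.9090) = 0.1715.
D = 2.918 × (0.8942 − 0.1715) + 2.17 × 0.1715 = 2.109 + 0.3720 = 2.481 mg/L.

D ≈ 2.48 mg/L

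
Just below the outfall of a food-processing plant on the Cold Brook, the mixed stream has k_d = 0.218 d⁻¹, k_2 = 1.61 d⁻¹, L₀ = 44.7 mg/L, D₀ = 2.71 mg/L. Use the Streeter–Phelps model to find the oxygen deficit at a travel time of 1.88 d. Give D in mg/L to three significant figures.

D ≈ 4.44 mg/L

k_d L₀/(k_2−k_d) = 0.218×44.7/(1.61−0.218) = 9.745/1.392 = 7.000 mg/L.
e^(−k_d t) = e^(−0.218×1.880) = 0.6638; e^(−k_2 t) = e^(−1.61×1.880) = 0.04847.
D = 7.000 × (0.6638 − 0.04847) + 2.71 × 0.04847 = 4.307 + 0.1314 = 4.439 mg/L.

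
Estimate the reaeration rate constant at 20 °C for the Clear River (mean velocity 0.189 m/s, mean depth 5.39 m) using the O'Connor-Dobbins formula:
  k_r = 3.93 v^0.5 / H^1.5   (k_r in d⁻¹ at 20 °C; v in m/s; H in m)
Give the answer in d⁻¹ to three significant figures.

k_r = 3.93 × 0.189^0.5 / 5.39^1.5 = 3.93 × 0.4347 / 12.51 = 0.1365 d⁻¹.

k_r ≈ 0.137 d⁻¹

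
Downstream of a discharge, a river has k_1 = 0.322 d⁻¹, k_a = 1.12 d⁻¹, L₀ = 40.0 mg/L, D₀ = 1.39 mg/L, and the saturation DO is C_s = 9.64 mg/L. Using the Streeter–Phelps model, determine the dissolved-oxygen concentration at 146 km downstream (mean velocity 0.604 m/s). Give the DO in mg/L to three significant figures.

DO ≈ 3.73 mg/L

Travel time t = x/v = 146 km / (0.604 m/s) = 146000 m / 0.604 m/s = 241700 s = 2.798 d.
k_1 L₀/(k_a−k_1) = 0.322×40.0/(1.12−0.322) = 12.88/0.7980 = 16.14 mg/L.
e^(−k_1 t) = e^(−0.322×2.798) = 0.4062; e^(−k_a t) = e^(−1.12×2.798) = 0.04357.
D = 16.14 × (0.4062 − 0.04357) + 1.39 × 0.04357 = 5.853 + 0.06056 = 5.914 mg/L.
DO = C_s − D = 9.64 − 5.914 = 3.726 mg/L.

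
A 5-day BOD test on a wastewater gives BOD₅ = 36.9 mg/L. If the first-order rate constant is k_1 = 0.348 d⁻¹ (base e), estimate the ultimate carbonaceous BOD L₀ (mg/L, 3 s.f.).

BOD₅ = L₀(1 − e^(−5k_1)) ⇒ L₀ = BOD₅ / (1 − e^(−5×0.348))
= 36.9 / (1 − 0.1755) = 36.9 / 0.8245 = 44.76 mg/L.

L₀ ≈ 44.8 mg/L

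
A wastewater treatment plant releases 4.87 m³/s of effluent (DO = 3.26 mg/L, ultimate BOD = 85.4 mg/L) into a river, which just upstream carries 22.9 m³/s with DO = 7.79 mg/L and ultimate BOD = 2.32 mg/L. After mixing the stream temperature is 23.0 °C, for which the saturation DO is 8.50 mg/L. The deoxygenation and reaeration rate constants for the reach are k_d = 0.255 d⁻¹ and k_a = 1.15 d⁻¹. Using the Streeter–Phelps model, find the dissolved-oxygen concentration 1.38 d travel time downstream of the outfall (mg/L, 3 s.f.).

Mixed DO = (22.9×7.79 + 4.87×3.26)/(22.9+4.87) = 194.3/27.77 = 6.996 mg/L.
Mixed L₀ = (22.9×2.32 + 4.87×85.4)/(27.77) = 469.0/27.77 = 16.89 mg/L.
Initial deficit D₀ = C_s − DO₀ = 8.50 − 6.996 = 1.504 mg/L.
D(1.38) = [0.255×16.89/(1.15−0.255)](e^(−0.255×1.38) − e^(−1.15×1.38)) + 1.504 e^(−1.15×1.38)
= 4.812 × (0.7034 − 0.2045) + 1.504 × 0.2045 = 2.708 mg/L.
DO = 8.50 − 2.708 = 5.792 mg/L.

DO ≈ 5.79 mg/L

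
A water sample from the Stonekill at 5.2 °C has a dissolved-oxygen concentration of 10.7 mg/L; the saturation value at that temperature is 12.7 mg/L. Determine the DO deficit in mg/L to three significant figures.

D = C_s − C = 12.7 − 10.7 = 2.00 mg/L.

D ≈ 2.00 mg/L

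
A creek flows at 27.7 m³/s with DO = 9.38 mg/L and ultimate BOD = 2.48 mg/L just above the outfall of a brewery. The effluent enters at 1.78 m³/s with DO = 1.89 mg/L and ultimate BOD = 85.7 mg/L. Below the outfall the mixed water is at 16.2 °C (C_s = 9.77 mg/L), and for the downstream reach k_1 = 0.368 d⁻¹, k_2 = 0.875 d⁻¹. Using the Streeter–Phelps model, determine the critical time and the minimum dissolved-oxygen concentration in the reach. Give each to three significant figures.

t_c ≈ 1.38 d; minimum DO ≈ 7.87 mg/L

Mixed DO = (27.7×9.38 + 1.78×1.89)/(27.7+1.78) = 263.2/29.48 = 8.928 mg/L.
Mixed L₀ = (27.7×2.48 + 1.78×85.7)/(29.48) = 221.2/29.48 = 7.505 mg/L.
Initial deficit D₀ = C_s − DO₀ = 9.77 − 8.928 = 0.8422 mg/L.
t_c = (1/0.5070) ln[(0.875/0.368)(1 − 0.8422×0.5070/(0.368×7.505))] = 1.972 × ln(2.010) = 1.377 d.
D_c = (0.368/0.875) × 7.505 × e^(−0.368×1.377) = 0.4206 × 7.505 × 0.6024 = 1.901 mg/L.
Minimum DO = 9.77 − 1.901 = 7.869 mg/L.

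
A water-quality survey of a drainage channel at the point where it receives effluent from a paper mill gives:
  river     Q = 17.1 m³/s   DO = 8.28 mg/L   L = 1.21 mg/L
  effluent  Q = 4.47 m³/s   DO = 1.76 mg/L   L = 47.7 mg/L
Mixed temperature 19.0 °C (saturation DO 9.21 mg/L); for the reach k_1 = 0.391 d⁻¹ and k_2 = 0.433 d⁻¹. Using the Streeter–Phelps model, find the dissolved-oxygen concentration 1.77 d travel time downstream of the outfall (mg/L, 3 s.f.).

DO ≈ 4.53 mg/L

Mixed DO = (17.1×8.28 + 4.47×1.76)/(17.1+4.47) = 149.5/21.57 = 6.929 mg/L.
Mixed L₀ = (17.1×1.21 + 4.47×47.7)/(21.57) = 233.9/21.57 = 10.84 mg/L.
Initial deficit D₀ = C_s − DO₀ = 9.21 − 6.929 = 2.281 mg/L.
D(1.77) = [0.391×10.84/(0.433−0.391)](e^(−0.391×1.77) − e^(−0.433×1.77)) + 2.281 e^(−0.433×1.77)
= 101.0 × (0.5005 − 0.4647) + 2.281 × 0.4647 = 4.680 mg/L.
DO = 9.21 − 4.680 = 4.530 mg/L.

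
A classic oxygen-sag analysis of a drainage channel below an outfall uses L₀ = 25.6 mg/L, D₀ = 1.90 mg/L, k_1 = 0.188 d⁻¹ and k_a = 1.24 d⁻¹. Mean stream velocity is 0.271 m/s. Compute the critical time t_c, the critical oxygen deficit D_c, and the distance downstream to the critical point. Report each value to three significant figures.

t_c ≈ 1.28 d; D_c ≈ 3.05 mg/L; x_c ≈ 30.0 km

At the critical point dD/dt = 0, so k_1 L₀ e^(−k_1 t) = k_a D. Substituting D(t) from the Streeter–Phelps equation and solving for t gives
t_c = ln[(k_a/k_1)(1 − D₀(k_a−k_1)/(k_1 L₀))] / (k_a−k_1).
Here k_a−k_1 = 1.052 d⁻¹ and 1 − D₀(k_a−k_1)/(k_1 L₀) = 1 − 1.90×1.052/(0.188×25.6) = 0.5847, so
t_c = ln(6.596 × 0.5847) / 1.052 = 1.350 / 1.052 = 1.283 d.
L(t_c) = L₀ e^(−k_1 t_c) = 25.6 × 0.7857 = 20.11 mg/L, and at the critical point k_a D_c = k_1 L, so D_c = (0.188/1.24) × 20.11 = 3.049 mg/L.
x_c = v t_c = 0.271 m/s × 1.283 d × 86400 s/d = 30040 m ≈ 30.0 km.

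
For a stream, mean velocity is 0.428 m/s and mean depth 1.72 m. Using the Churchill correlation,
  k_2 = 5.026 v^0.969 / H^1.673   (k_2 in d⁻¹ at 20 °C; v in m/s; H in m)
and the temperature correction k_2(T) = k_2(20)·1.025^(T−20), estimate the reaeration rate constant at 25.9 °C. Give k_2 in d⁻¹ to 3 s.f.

k_2(20) = 5.026 × 0.428^0.969 / 1.72^1.673 = 5.026 × 0.4394 / 2.478 = 0.8914 d⁻¹.
k_2(25.9) = 0.8914 × 1.025^(25.9−20) = 0.8914 × 1.157 = 1.031 d⁻¹.

k_2 ≈ 1.03 d⁻¹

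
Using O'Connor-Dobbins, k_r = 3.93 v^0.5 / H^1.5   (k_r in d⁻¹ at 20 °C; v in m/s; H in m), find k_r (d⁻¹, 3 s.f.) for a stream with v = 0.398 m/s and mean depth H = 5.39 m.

k_r = 3.93 × 0.398^0.5 / 5.39^1.5 = 3.93 × 0.6309 / 12.51 = 0.1981 d⁻¹.

k_r ≈ 0.198 d⁻¹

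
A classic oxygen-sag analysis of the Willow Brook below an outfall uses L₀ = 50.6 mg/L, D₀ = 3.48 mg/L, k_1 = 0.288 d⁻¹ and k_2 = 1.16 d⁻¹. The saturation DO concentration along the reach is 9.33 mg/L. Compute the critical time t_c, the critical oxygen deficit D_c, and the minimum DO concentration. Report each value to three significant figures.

With k_2/k_1 = 4.028 and 1 − D₀(k_2−k_1)/(k_1 L₀) = 0.7918,
t_c = ln(4.028 × 0.7918) / (1.16 − 0.288) = ln(3.189) / 0.8720 = 1.160/0.8720 = 1.330 d.
D_c = (k_1/k_2) L₀ e^(−k_1 t_c) = (0.288/1.16) × 50.6 × e^(−0.288×1.330) = 0.2483 × 50.6 × 0.6818 = 8.565 mg/L.
Minimum DO = C_s − D_c = 9.33 − 8.565 = 0.7648 mg/L.

t_c ≈ 1.33 d; D_c ≈ 8.57 mg/L; min DO ≈ 0.765 mg/L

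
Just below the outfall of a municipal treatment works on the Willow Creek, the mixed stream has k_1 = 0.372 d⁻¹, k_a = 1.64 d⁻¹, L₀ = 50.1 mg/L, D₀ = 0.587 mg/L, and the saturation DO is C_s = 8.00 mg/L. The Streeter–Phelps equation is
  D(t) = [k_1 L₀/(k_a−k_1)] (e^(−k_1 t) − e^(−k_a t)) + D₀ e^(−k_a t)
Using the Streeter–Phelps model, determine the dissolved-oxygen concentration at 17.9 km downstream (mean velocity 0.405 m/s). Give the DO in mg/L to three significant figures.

Travel time t = x/v = 17.9 km / (0.405 m/s) = 17900 m / 0.405 m/s = 44200 s = 0.5115 d.
k_1 L₀/(k_a−k_1) = 0.372×50.1/(1.64−0.372) = 18.64/1.268 = 14.70 mg/L.
e^(−k_1 t) = e^(−0.372×0.5115) = 0.8267; e^(−k_a t) = e^(−1.64×0.5115) = 0.4322.
D = 14.70 × (0.8267 − 0.4322) + 0.587 × 0.4322 = 5.799 + 0.2537 = 6.053 mg/L.
DO = C_s − D = 8.00 − 6.053 = 1.947 mg/L.

DO ≈ 1.95 mg/L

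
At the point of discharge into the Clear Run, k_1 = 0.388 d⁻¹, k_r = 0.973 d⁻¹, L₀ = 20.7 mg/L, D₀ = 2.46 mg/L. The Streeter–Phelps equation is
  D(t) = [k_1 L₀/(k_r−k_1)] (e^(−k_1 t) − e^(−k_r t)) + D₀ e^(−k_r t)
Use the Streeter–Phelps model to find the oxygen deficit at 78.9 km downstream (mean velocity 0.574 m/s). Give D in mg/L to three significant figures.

D ≈ 5.01 mg/L

Travel time t = x/v = 78.9 km / (0.574 m/s) = 78900 m / 0.574 m/s = 137500 s = 1.591 d.
k_1 L₀/(k_r−k_1) = 0.388×20.7/(0.973−0.388) = 8.032/0.5850 = 13.73 mg/L.
e^(−k_1 t) = e^(−0.388×1.591) = 0.5394; e^(−k_r t) = e^(−0.973×1.591) = 0.2127.
D = 13.73 × (0.5394 − 0.2127) + 2.46 × 0.2127 = 4.486 + 0.5232 = 5.009 mg/L.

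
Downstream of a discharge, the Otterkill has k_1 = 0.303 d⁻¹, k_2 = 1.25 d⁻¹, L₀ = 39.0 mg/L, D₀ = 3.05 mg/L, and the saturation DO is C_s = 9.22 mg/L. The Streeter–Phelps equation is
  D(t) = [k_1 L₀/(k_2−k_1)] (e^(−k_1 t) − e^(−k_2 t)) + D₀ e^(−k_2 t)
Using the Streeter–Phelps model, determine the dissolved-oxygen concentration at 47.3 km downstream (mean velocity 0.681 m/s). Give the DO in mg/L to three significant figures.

Travel time t = x/v = 47.3 km / (0.681 m/s) = 47300 m / 0.681 m/s = 69460 s = 0.8039 d.
k_1 L₀/(k_2−k_1) = 0.303×39.0/(1.25−0.303) = 11.82/0.9470 = 12.48 mg/L.
e^(−k_1 t) = e^(−0.303×0.8039) = 0.7838; e^(−k_2 t) = e^(−1.25×0.8039) = 0.3661.
D = 12.48 × (0.7838 − 0.3661) + 3.05 × 0.3661 = 5.213 + 1.117 = 6.329 mg/L.
DO = C_s − D = 9.22 − 6.329 = 2.891 mg/L.

DO ≈ 2.89 mg/L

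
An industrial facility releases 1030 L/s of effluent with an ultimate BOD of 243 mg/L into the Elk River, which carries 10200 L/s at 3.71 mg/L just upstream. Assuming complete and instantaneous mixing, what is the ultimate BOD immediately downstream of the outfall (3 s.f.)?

25.7 mg/L

Flow-weighted mixing: C = (Q_r C_r + Q_w C_w)/(Q_r + Q_w)
= (10200×3.71 + 1030×243)/(10200 + 1030) = 288100/11230 = 25.66 mg/L.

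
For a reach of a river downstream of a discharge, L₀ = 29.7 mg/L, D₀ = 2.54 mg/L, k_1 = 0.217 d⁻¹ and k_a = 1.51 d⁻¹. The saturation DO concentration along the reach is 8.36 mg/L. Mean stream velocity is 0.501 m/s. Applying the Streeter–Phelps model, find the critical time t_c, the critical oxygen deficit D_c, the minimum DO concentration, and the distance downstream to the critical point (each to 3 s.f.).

t_c ≈ 0.949 d; D_c ≈ 3.47 mg/L; min DO ≈ 4.89 mg/L; x_c ≈ 41.1 km

t_c = [1/(k_a−k_1)] ln[(k_a/k_1)(1 − D₀(k_a−k_1)/(k_1 L₀))]
= [1/(1.51−0.217)] ln[(1.51/0.217)(1 − 2.54×1.293/(0.217×29.7))]
= (1/1.293) ln[6.959 × 0.4904] = 0.7734 × ln(3.413) = 0.7734 × 1.227 = 0.9493 d.
L(t_c) = L₀ e^(−k_1 t_c) = 29.7 × 0.8138 = 24.17 mg/L, and at the critical point k_a D_c = k_1 L, so D_c = (0.217/1.51) × 24.17 = 3.474 mg/L.
Minimum DO = C_s − D_c = 8.36 − 3.474 = 4.886 mg/L.
x_c = v t_c = 0.501 m/s × 0.9493 d × 86400 s/d = 41090 m ≈ 41.1 km.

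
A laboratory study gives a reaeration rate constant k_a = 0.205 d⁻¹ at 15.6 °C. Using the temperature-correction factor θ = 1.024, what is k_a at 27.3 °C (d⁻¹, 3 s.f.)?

k_a(T₂) = k_a(T₁) · θ^(T₂−T₁) = 0.205 × 1.024^(27.3−15.6)
= 0.205 × 1.024^11.7 = 0.205 × 1.320 = 0.2706 d⁻¹.

k_a ≈ 0.271 d⁻¹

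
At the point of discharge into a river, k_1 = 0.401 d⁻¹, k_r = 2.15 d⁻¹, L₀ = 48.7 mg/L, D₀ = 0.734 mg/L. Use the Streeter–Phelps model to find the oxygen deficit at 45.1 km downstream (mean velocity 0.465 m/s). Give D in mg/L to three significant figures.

Travel time t = x/v = 45.1 km / (0.465 m/s) = 45100 m / 0.465 m/s = 96990 s = 1.123 d.
k_1 L₀/(k_r−k_1) = 0.401×48.7/(2.15−0.401) = 19.53/1.749 = 11.17 mg/L.
e^(−k_1 t) = e^(−0.401×1.123) = 0.6375; e^(−k_r t) = e^(−2.15×1.123) = 0.08950.
D = 11.17 × (0.6375 − 0.08950) + 0.734 × 0.08950 = 6.119 + 0.06569 = 6.185 mg/L.

D ≈ 6.18 mg/L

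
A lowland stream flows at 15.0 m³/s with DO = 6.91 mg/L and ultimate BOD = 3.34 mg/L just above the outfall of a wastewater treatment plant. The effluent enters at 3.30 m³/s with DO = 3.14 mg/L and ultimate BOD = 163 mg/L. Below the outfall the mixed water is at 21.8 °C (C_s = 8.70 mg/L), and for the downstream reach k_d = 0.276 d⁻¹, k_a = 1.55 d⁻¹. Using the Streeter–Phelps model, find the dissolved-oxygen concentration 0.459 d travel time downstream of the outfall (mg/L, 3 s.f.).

Mixed DO = (15.0×6.91 + 3.30×3.14)/(15.0+3.30) = 114.0/18.30 = 6.230 mg/L.
Mixed L₀ = (15.0×3.34 + 3.30×163)/(18.30) = 588.0/18.30 = 32.13 mg/L.
Initial deficit D₀ = C_s − DO₀ = 8.70 − 6.230 = 2.470 mg/L.
D(0.459) = [0.276×32.13/(1.55−0.276)](e^(−0.276×0.459) − e^(−1.55×0.459)) + 2.470 e^(−1.55×0.459)
= 6.961 × (0.8810 − 0.4909) + 2.470 × 0.4909 = 3.928 mg/L.
DO = 8.70 − 3.928 = 4.772 mg/L.

DO ≈ 4.77 mg/L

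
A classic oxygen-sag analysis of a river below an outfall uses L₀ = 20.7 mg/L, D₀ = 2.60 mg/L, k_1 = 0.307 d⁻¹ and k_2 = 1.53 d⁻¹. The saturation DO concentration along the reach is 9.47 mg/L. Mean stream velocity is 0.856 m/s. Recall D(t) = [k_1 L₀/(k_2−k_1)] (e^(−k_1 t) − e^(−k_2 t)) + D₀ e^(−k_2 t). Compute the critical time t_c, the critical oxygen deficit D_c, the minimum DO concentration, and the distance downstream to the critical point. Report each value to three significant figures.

t_c ≈ 0.746 d; D_c ≈ 3.30 mg/L; min DO ≈ 6.17 mg/L; x_c ≈ 55.2 km

At the critical point dD/dt = 0, so k_1 L₀ e^(−k_1 t) = k_2 D. Substituting D(t) from the Streeter–Phelps equation and solving for t gives
t_c = ln[(k_2/k_1)(1 − D₀(k_2−k_1)/(k_1 L₀))] / (k_2−k_1).
Here k_2−k_1 = 1.223 d⁻¹ and 1 − D₀(k_2−k_1)/(k_1 L₀) = 1 − 2.60×1.223/(0.307×20.7) = 0.4996, so
t_c = ln(4.984 × 0.4996) / 1.223 = 0.9123 / 1.223 = 0.7459 d.
L(t_c) = L₀ e^(−k_1 t_c) = 20.7 × 0.7953 = 16.46 mg/L, and at the critical point k_2 D_c = k_1 L, so D_c = (0.307/1.53) × 16.46 = 3.303 mg/L.
Minimum DO = C_s − D_c = 9.47 − 3.303 = 6.167 mg/L.
x_c = v t_c = 0.856 m/s × 0.7459 d × 86400 s/d = 55170 m ≈ 55.2 km.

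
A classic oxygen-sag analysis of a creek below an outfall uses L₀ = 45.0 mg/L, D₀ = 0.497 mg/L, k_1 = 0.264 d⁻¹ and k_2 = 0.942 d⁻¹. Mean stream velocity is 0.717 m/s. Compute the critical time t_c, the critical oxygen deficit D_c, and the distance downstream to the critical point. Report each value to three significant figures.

t_c ≈ 1.83 d; D_c ≈ 7.77 mg/L; x_c ≈ 114 km

With k_2/k_1 = 3.568 and 1 − D₀(k_2−k_1)/(k_1 L₀) = 0.9716,
t_c = ln(3.568 × 0.9716) / (0.942 − 0.264) = ln(3.467) / 0.6780 = 1.243/0.6780 = 1.834 d.
L(t_c) = L₀ e^(−k_1 t_c) = 45.0 × 0.6162 = 27.73 mg/L, and at the critical point k_2 D_c = k_1 L, so D_c = (0.264/0.942) × 27.73 = 7.772 mg/L.
x_c = v t_c = 0.717 m/s × 1.834 d × 86400 s/d = 113600 m ≈ 114 km.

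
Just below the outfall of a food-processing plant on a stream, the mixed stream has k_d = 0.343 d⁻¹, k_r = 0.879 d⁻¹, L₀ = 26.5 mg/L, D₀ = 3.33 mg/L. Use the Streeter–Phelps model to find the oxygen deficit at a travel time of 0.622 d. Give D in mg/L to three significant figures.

k_d L₀/(k_r−k_d) = 0.343×26.5/(0.879−0.343) = 9.090/0.5360 = 16.96 mg/L.
e^(−k_d t) = e^(−0.343×0.6220) = 0.8079; e^(−k_r t) = e^(−0.879×0.6220) = 0.5788.
D = 16.96 × (0.8079 − 0.5788) + 3.33 × 0.5788 = 3.884 + 1.928 = 5.812 mg/L.

D ≈ 5.81 mg/L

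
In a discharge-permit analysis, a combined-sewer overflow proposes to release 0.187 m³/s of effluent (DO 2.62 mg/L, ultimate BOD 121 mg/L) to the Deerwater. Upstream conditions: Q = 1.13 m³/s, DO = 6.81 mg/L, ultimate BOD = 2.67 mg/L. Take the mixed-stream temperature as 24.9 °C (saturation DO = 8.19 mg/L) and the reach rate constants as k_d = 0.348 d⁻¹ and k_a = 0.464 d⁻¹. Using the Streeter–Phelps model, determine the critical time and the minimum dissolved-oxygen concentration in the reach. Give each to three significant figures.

Mixed DO = (1.13×6.81 + 0.187×2.62)/(1.13+0.187) = 8.185/1.317 = 6.215 mg/L.
Mixed L₀ = (1.13×2.67 + 0.187×121)/(1.317) = 25.64/1.317 = 19.47 mg/L.
Initial deficit D₀ = C_s − DO₀ = 8.19 − 6.215 = 1.975 mg/L.
t_c = (1/0.1160) ln[(0.464/0.348)(1 − 1.975×0.1160/(0.348×19.47))] = 8.621 × ln(1.288) = 2.184 d.
D_c = (0.348/0.464) × 19.47 × e^(−0.348×2.184) = 0.7500 × 19.47 × 0.4677 = 6.831 mg/L.
Minimum DO = 8.19 − 6.831 = 1.359 mg/L.

t_c ≈ 2.18 d; minimum DO ≈ 1.36 mg/L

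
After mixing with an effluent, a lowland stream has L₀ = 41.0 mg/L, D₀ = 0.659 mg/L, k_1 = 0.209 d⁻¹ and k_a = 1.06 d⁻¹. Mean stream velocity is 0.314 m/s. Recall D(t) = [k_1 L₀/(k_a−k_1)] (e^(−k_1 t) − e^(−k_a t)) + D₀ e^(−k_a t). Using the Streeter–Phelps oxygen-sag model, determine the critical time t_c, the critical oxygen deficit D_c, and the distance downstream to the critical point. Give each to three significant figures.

t_c = [1/(k_a−k_1)] ln[(k_a/k_1)(1 − D₀(k_a−k_1)/(k_1 L₀))]
= [1/(1.06−0.209)] ln[(1.06/0.209)(1 − 0.659×0.8510/(0.209×41.0))]
= (1/0.8510) ln[5.072 × 0.9346] = 1.175 × ln(4.740) = 1.175 × 1.556 = 1.828 d.
L(t_c) = L₀ e^(−k_1 t_c) = 41.0 × 0.6824 = 27.98 mg/L, and at the critical point k_a D_c = k_1 L, so D_c = (0.209/1.06) × 27.98 = 5.516 mg/L.
x_c = v t_c = 0.314 m/s × 1.828 d × 86400 s/d = 49600 m ≈ 49.6 km.

t_c ≈ 1.83 d; D_c ≈ 5.52 mg/L; x_c ≈ 49.6 km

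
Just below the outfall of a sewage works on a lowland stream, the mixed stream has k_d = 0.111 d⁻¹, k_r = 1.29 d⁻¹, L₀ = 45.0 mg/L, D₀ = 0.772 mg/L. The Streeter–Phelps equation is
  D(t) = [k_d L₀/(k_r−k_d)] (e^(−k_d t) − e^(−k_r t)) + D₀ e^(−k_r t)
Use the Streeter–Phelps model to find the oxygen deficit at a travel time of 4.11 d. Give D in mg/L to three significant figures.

k_d L₀/(k_r−k_d) = 0.111×45.0/(1.29−0.111) = 4.995/1.179 = 4.237 mg/L.
e^(−k_d t) = e^(−0.111×4.110) = 0.6337; e^(−k_r t) = e^(−1.29×4.110) = 0.004982.
D = 4.237 × (0.6337 − 0.004982) + 0.772 × 0.004982 = 2.664 + 0.003846 = 2.667 mg/L.

D ≈ 2.67 mg/L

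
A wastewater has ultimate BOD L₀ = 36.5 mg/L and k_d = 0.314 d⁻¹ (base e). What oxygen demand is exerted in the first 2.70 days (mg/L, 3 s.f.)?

y_t = L₀(1 − e^(−k_d t)) = 36.5 × (1 − e^(−0.314×2.70))
= 36.5 × (1 − 0.4284) = 36.5 × 0.5716 = 20.86 mg/L.

y ≈ 20.9 mg/L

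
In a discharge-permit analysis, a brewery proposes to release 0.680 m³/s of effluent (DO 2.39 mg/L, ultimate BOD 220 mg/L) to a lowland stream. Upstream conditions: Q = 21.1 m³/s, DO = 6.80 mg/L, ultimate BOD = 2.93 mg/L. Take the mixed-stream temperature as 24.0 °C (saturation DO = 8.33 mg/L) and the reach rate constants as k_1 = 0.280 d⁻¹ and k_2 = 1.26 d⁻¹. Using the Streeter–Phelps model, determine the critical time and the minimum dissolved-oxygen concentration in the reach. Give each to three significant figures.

t_c ≈ 0.596 d; minimum DO ≈ 6.50 mg/L

Mixed DO = (21.1×6.80 + 0.680×2.39)/(21.1+0.680) = 145.1/21.78 = 6.662 mg/L.
Mixed L₀ = (21.1×2.93 + 0.680×220)/(21.78) = 211.4/21.78 = 9.707 mg/L.
Initial deficit D₀ = C_s − DO₀ = 8.33 − 6.662 = 1.668 mg/L.
t_c = (1/0.9800) ln[(1.26/0.280)(1 − 1.668×0.9800/(0.280×9.707))] = 1.020 × ln(1.794) = 0.5965 d.
D_c = (0.280/1.26) × 9.707 × e^(−0.280×0.5965) = 0.2222 × 9.707 × 0.8462 = 1.825 mg/L.
Minimum DO = 8.33 − 1.825 = 6.505 mg/L.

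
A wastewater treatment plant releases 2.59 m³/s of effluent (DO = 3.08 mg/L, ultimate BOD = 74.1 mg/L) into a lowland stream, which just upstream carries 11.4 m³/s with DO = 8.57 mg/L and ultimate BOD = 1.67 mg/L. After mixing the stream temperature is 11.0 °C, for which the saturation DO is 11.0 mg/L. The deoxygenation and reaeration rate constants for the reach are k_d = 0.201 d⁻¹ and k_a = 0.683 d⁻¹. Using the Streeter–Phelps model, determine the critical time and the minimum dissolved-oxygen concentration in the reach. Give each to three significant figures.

Mixed DO = (11.4×8.57 + 2.59×3.08)/(11.4+2.59) = 105.7/13.99 = 7.554 mg/L.
Mixed L₀ = (11.4×1.67 + 2.59×74.1)/(13.99) = 211.0/13.99 = 15.08 mg/L.
Initial deficit D₀ = C_s − DO₀ = 11.0 − 7.554 = 3.446 mg/L.
t_c = (1/0.4820) ln[(0.683/0.201)(1 − 3.446×0.4820/(0.201×15.08))] = 2.075 × ln(1.536) = 0.8900 d.
D_c = (0.201/0.683) × 15.08 × e^(−0.201×0.8900) = 0.2943 × 15.08 × 0.8362 = 3.711 mg/L.
Minimum DO = 11.0 − 3.711 = 7.289 mg/L.

t_c ≈ 0.890 d; minimum DO ≈ 7.29 mg/L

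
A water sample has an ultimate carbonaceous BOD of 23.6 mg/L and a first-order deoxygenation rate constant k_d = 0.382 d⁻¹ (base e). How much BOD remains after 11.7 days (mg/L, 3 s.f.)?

L_t = L₀ e^(−k_d t) = 23.6 × e^(−0.382×11.7) = 23.6 × 0.01145 = 0.2703 mg/L.

L ≈ 0.270 mg/L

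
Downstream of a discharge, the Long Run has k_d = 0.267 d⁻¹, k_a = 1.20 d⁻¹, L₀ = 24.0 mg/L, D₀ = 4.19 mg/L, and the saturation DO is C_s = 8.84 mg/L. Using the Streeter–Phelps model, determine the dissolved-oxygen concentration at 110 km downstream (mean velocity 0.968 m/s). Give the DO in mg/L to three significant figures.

Travel time t = x/v = 110 km / (0.968 m/s) = 110000 m / 0.968 m/s = 113600 s = 1.315 d.
k_d L₀/(k_a−k_d) = 0.267×24.0/(1.20−0.267) = 6.408/0.9330 = 6.868 mg/L.
e^(−k_d t) = e^(−0.267×1.315) = 0.7039; e^(−k_a t) = e^(−1.20×1.315) = 0.2063.
D = 6.868 × (0.7039 − 0.2063) + 4.19 × 0.2063 = 3.417 + 0.8645 = 4.282 mg/L.
DO = C_s − D = 8.84 − 4.282 = 4.558 mg/L.

DO ≈ 4.56 mg/L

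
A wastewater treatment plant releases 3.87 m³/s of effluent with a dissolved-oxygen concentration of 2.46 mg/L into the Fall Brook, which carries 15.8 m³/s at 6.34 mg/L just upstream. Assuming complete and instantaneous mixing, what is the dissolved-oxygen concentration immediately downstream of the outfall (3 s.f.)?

Flow-weighted mixing: C = (Q_r C_r + Q_w C_w)/(Q_r + Q_w)
= (15.8×6.34 + 3.87×2.46)/(15.8 + 3.87) = 109.7/19.67 = 5.577 mg/L.

5.58 mg/L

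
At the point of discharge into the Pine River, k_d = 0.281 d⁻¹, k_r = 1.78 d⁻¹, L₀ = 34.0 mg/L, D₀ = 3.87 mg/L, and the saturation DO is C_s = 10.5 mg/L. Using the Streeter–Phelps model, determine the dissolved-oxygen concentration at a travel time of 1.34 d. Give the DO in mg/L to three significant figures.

DO ≈ 6.36 mg/L

k_d L₀/(k_r−k_d) = 0.281×34.0/(1.78−0.281) = 9.554/1.499 = 6.374 mg/L.
e^(−k_d t) = e^(−0.281×1.340) = 0.6862; e^(−k_r t) = e^(−1.78×1.340) = 0.09207.
D = 6.374 × (0.6862 − 0.09207) + 3.87 × 0.09207 = 3.787 + 0.3563 = 4.143 mg/L.
DO = C_s − D = 10.5 − 4.143 = 6.357 mg/L.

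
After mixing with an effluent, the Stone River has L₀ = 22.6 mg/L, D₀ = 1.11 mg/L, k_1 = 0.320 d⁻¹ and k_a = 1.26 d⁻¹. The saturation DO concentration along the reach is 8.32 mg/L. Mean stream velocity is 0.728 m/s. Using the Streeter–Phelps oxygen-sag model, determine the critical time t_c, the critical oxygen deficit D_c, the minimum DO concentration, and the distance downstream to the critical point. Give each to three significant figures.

t_c ≈ 1.29 d; D_c ≈ 3.80 mg/L; min DO ≈ 4.52 mg/L; x_c ≈ 81.3 km

With k_a/k_1 = 3.938 and 1 − D₀(k_a−k_1)/(k_1 L₀) = 0.8557,
t_c = ln(3.938 × 0.8557) / (1.26 − 0.320) = ln(3.369) / 0.9400 = 1.215/0.9400 = 1.292 d.
L(t_c) = L₀ e^(−k_1 t_c) = 22.6 × 0.6613 = 14.95 mg/L, and at the critical point k_a D_c = k_1 L, so D_c = (0.320/1.26) × 14.95 = 3.796 mg/L.
Minimum DO = C_s − D_c = 8.32 − 3.796 = 4.524 mg/L.
x_c = v t_c = 0.728 m/s × 1.292 d × 86400 s/d = 81280 m ≈ 81.3 km.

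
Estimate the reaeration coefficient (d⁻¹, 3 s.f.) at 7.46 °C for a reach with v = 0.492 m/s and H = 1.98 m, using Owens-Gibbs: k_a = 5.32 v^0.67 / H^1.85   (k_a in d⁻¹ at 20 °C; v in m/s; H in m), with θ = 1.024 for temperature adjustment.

k_a ≈ 0.694 d⁻¹

k_a(20) = 5.32 × 0.492^0.67 / 1.98^1.85 = 5.32 × 0.6218 / 3.539 = 0.9348 d⁻¹.
k_a(7.46) = 0.9348 × 1.024^(7.46−20) = 0.9348 × 0.7427 = 0.6943 d⁻¹.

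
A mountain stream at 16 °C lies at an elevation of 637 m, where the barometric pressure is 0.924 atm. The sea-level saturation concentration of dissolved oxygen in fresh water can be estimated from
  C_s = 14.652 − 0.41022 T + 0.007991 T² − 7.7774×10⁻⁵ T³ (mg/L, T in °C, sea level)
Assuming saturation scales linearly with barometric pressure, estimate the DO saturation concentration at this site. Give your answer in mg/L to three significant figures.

C_s ≈ 9.07 mg/L

At sea level: C_s = 14.652 − 0.41022×16 + 0.007991×16² − 7.7774×10⁻⁵×16³ = 9.816 mg/L.
Pressure correction: C_s' = 9.816 × 0.924 = 9.070 mg/L.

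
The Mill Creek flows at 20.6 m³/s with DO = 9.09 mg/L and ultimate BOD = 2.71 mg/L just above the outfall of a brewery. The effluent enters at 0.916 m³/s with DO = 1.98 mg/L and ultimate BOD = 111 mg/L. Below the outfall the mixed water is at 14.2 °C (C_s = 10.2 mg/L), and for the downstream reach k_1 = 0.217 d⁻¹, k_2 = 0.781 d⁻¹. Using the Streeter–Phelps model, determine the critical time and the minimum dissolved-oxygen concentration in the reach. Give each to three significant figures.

t_c ≈ 1.04 d; minimum DO ≈ 8.58 mg/L

Mixed DO = (20.6×9.09 + 0.916×1.98)/(20.6+0.916) = 189.1/21.52 = 8.787 mg/L.
Mixed L₀ = (20.6×2.71 + 0.916×111)/(21.52) = 157.5/21.52 = 7.320 mg/L.
Initial deficit D₀ = C_s − DO₀ = 10.2 − 8.787 = 1.413 mg/L.
t_c = (1/0.5640) ln[(0.781/0.217)(1 − 1.413×0.5640/(0.217×7.320))] = 1.773 × ln(1.794) = 1.036 d.
D_c = (0.217/0.781) × 7.320 × e^(−0.217×1.036) = 0.2778 × 7.320 × 0.7986 = 1.624 mg/L.
Minimum DO = 10.2 − 1.624 = 8.576 mg/L.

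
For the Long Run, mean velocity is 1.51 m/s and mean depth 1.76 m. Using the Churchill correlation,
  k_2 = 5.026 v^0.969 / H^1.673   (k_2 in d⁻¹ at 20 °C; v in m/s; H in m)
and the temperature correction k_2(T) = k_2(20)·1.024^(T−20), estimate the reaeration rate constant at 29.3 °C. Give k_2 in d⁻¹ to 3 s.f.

k_2 ≈ 3.63 d⁻¹

k_2(20) = 5.026 × 1.51^0.969 / 1.76^1.673 = 5.026 × 1.491 / 2.575 = 2.910 d⁻¹.
k_2(29.3) = 2.910 × 1.024^(29.3−20) = 2.910 × 1.247 = 3.628 d⁻¹.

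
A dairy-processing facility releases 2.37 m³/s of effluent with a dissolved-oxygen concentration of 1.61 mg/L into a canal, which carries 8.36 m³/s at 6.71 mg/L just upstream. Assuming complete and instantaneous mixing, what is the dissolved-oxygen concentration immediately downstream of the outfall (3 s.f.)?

Flow-weighted mixing: C = (Q_r C_r + Q_w C_w)/(Q_r + Q_w)
= (8.36×6.71 + 2.37×1.61)/(8.36 + 2.37) = 59.91/10.73 = 5.584 mg/L.

5.58 mg/L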